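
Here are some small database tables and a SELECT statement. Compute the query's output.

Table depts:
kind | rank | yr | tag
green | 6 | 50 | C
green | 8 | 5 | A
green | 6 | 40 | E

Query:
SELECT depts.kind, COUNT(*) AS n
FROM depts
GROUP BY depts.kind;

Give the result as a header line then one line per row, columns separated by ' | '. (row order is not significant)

After GROUP BY (1 rows):
depts.kind | n
green | 3

== RESULT ==
depts.kind | n
green | 3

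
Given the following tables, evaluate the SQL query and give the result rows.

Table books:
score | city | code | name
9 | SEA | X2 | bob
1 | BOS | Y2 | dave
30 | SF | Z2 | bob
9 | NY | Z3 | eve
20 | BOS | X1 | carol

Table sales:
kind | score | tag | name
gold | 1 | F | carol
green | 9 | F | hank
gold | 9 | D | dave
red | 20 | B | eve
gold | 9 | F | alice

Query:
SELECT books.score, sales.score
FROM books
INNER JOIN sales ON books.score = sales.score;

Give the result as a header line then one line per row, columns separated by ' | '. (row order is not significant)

After JOIN sales (8 rows):
books.score | books.city | books.code | books.name | sales.kind | sales.score | sales.tag | sales.name
9 | SEA | X2 | bob | green | 9 | F | hank
9 | SEA | X2 | bob | gold | 9 | D | dave
9 | SEA | X2 | bob | gold | 9 | F | alice
1 | BOS | Y2 | dave | gold | 1 | F | carol
9 | NY | Z3 | eve | green | 9 | F | hank
9 | NY | Z3 | eve | gold | 9 | D | dave
9 | NY | Z3 | eve | gold | 9 | F | alice
20 | BOS | X1 | carol | red | 20 | B | eve
After SELECT (8 rows):
books.score | sales.score
9 | 9
9 | 9
9 | 9
1 | 1
9 | 9
9 | 9
9 | 9
20 | 20

== RESULT ==
books.score | sales.score
9 | 9
9 | 9
9 | 9
1 | 1
9 | 9
9 | 9
9 | 9
20 | 20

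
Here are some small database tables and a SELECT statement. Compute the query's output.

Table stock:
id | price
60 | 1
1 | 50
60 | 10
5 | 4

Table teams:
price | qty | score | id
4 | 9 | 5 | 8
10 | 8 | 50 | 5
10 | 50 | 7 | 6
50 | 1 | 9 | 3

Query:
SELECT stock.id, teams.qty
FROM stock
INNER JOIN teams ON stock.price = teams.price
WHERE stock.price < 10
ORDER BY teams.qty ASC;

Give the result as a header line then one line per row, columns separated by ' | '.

== RESULT ==
stock.id | teams.qty
5 | 9

Derivation:
After JOIN teams (4 rows):
stock.id | stock.price | teams.price | teams.qty | teams.score | teams.id
1 | 50 | 50 | 1 | 9 | 3
60 | 10 | 10 | 8 | 50 | 5
60 | 10 | 10 | 50 | 7 | 6
5 | 4 | 4 | 9 | 5 | 8
After WHERE (1 rows):
stock.id | stock.price | teams.price | teams.qty | teams.score | teams.id
5 | 4 | 4 | 9 | 5 | 8
After SELECT (1 rows):
stock.id | teams.qty
5 | 9
After ORDER BY (1 rows):
stock.id | teams.qty
5 | 9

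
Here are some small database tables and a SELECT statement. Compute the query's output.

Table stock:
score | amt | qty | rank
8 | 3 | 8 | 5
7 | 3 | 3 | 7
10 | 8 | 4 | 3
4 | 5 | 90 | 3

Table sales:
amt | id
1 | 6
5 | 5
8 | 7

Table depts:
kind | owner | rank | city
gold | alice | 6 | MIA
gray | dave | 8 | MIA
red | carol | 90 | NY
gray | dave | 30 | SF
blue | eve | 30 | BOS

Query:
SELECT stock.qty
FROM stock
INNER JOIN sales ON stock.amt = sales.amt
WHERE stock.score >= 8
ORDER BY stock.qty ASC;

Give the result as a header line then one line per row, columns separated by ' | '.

== RESULT ==
stock.qty
4

Derivation:
After JOIN sales (2 rows):
stock.score | stock.amt | stock.qty | stock.rank | sales.amt | sales.id
10 | 8 | 4 | 3 | 8 | 7
4 | 5 | 90 | 3 | 5 | 5
After WHERE (1 rows):
stock.score | stock.amt | stock.qty | stock.rank | sales.amt | sales.id
10 | 8 | 4 | 3 | 8 | 7
After SELECT (1 rows):
stock.qty
4
After ORDER BY (1 rows):
stock.qty
4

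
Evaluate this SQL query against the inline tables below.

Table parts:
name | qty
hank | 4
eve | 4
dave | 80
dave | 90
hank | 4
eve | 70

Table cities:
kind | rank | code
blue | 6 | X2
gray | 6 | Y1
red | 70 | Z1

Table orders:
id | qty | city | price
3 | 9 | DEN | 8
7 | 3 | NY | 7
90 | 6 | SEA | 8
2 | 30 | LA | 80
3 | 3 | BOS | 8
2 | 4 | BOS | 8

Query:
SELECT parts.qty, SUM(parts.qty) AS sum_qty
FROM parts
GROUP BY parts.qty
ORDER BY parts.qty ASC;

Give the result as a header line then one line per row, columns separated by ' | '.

After GROUP BY (4 rows):
parts.qty | sum_qty
4 | 12
80 | 80
90 | 90
70 | 70
After ORDER BY (4 rows):
parts.qty | sum_qty
4 | 12
70 | 70
80 | 80
90 | 90

== RESULT ==
parts.qty | sum_qty
4 | 12
70 | 70
80 | 80
90 | 90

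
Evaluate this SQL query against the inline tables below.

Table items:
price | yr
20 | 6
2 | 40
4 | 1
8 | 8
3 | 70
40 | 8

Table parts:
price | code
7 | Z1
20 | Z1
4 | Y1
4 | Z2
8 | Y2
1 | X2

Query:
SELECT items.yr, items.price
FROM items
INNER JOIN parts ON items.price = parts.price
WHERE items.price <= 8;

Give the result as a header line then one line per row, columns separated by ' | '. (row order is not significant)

After JOIN parts (4 rows):
items.price | items.yr | parts.price | parts.code
20 | 6 | 20 | Z1
4 | 1 | 4 | Y1
4 | 1 | 4 | Z2
8 | 8 | 8 | Y2
After WHERE (3 rows):
items.price | items.yr | parts.price | parts.code
4 | 1 | 4 | Y1
4 | 1 | 4 | Z2
8 | 8 | 8 | Y2
After SELECT (3 rows):
items.yr | items.price
1 | 4
1 | 4
8 | 8

== RESULT ==
items.yr | items.price
1 | 4
1 | 4
8 | 8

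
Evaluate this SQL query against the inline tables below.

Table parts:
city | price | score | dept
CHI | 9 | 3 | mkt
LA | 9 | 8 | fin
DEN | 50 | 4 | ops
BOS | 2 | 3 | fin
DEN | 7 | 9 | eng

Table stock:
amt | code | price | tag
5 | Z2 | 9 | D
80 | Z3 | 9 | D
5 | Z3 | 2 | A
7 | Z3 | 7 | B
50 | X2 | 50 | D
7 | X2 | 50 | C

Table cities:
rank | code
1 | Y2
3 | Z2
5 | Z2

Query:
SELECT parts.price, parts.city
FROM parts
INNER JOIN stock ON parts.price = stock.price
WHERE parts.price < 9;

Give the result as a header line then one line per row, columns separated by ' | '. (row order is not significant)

After JOIN stock (8 rows):
parts.city | parts.price | parts.score | parts.dept | stock.amt | stock.code | stock.price | stock.tag
CHI | 9 | 3 | mkt | 5 | Z2 | 9 | D
CHI | 9 | 3 | mkt | 80 | Z3 | 9 | D
LA | 9 | 8 | fin | 5 | Z2 | 9 | D
LA | 9 | 8 | fin | 80 | Z3 | 9 | D
DEN | 50 | 4 | ops | 50 | X2 | 50 | D
DEN | 50 | 4 | ops | 7 | X2 | 50 | C
BOS | 2 | 3 | fin | 5 | Z3 | 2 | A
DEN | 7 | 9 | eng | 7 | Z3 | 7 | B
After WHERE (2 rows):
parts.city | parts.price | parts.score | parts.dept | stock.amt | stock.code | stock.price | stock.tag
BOS | 2 | 3 | fin | 5 | Z3 | 2 | A
DEN | 7 | 9 | eng | 7 | Z3 | 7 | B
After SELECT (2 rows):
parts.price | parts.city
2 | BOS
7 | DEN

== RESULT ==
parts.price | parts.city
2 | BOS
7 | DEN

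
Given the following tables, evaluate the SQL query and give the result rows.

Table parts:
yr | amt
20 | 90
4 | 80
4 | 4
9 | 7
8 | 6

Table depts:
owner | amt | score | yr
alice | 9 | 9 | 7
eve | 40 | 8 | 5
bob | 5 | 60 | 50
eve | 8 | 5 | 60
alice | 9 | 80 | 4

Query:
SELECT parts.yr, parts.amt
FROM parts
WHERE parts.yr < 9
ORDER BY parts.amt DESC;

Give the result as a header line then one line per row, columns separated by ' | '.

After WHERE (3 rows):
parts.yr | parts.amt
4 | 80
4 | 4
8 | 6
After SELECT (3 rows):
parts.yr | parts.amt
4 | 80
4 | 4
8 | 6
After ORDER BY (3 rows):
parts.yr | parts.amt
4 | 80
8 | 6
4 | 4

== RESULT ==
parts.yr | parts.amt
4 | 80
8 | 6
4 | 4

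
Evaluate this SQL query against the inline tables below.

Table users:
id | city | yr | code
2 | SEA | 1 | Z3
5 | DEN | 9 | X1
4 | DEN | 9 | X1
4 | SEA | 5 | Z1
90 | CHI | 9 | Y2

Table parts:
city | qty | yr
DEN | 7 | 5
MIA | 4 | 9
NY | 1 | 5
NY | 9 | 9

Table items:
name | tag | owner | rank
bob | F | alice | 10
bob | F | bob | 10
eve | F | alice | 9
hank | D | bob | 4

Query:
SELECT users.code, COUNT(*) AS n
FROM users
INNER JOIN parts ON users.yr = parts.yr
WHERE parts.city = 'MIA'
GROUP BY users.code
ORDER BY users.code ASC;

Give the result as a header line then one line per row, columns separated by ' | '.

After JOIN parts (8 rows):
users.id | users.city | users.yr | users.code | parts.city | parts.qty | parts.yr
5 | DEN | 9 | X1 | MIA | 4 | 9
5 | DEN | 9 | X1 | NY | 9 | 9
4 | DEN | 9 | X1 | MIA | 4 | 9
4 | DEN | 9 | X1 | NY | 9 | 9
4 | SEA | 5 | Z1 | DEN | 7 | 5
4 | SEA | 5 | Z1 | NY | 1 | 5
90 | CHI | 9 | Y2 | MIA | 4 | 9
90 | CHI | 9 | Y2 | NY | 9 | 9
After WHERE (3 rows):
users.id | users.city | users.yr | users.code | parts.city | parts.qty | parts.yr
5 | DEN | 9 | X1 | MIA | 4 | 9
4 | DEN | 9 | X1 | MIA | 4 | 9
90 | CHI | 9 | Y2 | MIA | 4 | 9
After GROUP BY (2 rows):
users.code | n
X1 | 2
Y2 | 1
After ORDER BY (2 rows):
users.code | n
X1 | 2
Y2 | 1

== RESULT ==
users.code | n
X1 | 2
Y2 | 1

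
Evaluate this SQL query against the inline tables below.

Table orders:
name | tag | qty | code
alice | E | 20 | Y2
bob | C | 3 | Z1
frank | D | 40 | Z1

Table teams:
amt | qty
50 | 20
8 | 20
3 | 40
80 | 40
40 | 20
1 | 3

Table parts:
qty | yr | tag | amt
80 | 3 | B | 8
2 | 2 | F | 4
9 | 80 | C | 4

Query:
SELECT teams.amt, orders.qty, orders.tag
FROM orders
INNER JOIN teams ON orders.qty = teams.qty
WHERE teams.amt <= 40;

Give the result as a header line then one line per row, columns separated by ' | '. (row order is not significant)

After JOIN teams (6 rows):
orders.name | orders.tag | orders.qty | orders.code | teams.amt | teams.qty
alice | E | 20 | Y2 | 50 | 20
alice | E | 20 | Y2 | 8 | 20
alice | E | 20 | Y2 | 40 | 20
bob | C | 3 | Z1 | 1 | 3
frank | D | 40 | Z1 | 3 | 40
frank | D | 40 | Z1 | 80 | 40
After WHERE (4 rows):
orders.name | orders.tag | orders.qty | orders.code | teams.amt | teams.qty
alice | E | 20 | Y2 | 8 | 20
alice | E | 20 | Y2 | 40 | 20
bob | C | 3 | Z1 | 1 | 3
frank | D | 40 | Z1 | 3 | 40
After SELECT (4 rows):
teams.amt | orders.qty | orders.tag
8 | 20 | E
40 | 20 | E
1 | 3 | C
3 | 40 | D

== RESULT ==
teams.amt | orders.qty | orders.tag
8 | 20 | E
40 | 20 | E
1 | 3 | C
3 | 40 | D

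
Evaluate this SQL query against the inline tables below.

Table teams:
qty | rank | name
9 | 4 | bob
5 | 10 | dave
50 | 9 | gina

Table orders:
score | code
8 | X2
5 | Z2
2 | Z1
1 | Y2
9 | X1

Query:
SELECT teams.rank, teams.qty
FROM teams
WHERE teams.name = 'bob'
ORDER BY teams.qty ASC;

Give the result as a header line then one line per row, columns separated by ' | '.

After WHERE (1 rows):
teams.qty | teams.rank | teams.name
9 | 4 | bob
After SELECT (1 rows):
teams.rank | teams.qty
4 | 9
After ORDER BY (1 rows):
teams.rank | teams.qty
4 | 9

== RESULT ==
teams.rank | teams.qty
4 | 9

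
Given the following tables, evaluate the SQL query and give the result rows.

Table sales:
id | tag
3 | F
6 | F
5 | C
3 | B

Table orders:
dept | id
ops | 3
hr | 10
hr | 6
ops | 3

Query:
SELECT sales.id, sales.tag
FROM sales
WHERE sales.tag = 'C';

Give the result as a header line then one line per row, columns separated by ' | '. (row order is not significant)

After WHERE (1 rows):
sales.id | sales.tag
5 | C
After SELECT (1 rows):
sales.id | sales.tag
5 | C

== RESULT ==
sales.id | sales.tag
5 | C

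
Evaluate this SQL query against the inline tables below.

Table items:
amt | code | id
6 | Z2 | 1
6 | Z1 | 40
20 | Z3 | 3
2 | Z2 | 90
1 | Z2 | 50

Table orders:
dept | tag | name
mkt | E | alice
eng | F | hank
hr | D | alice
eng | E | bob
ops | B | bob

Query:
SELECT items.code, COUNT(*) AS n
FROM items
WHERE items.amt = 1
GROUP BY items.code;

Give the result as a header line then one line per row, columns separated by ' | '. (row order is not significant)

== RESULT ==
items.code | n
Z2 | 1

Derivation:
After WHERE (1 rows):
items.amt | items.code | items.id
1 | Z2 | 50
After GROUP BY (1 rows):
items.code | n
Z2 | 1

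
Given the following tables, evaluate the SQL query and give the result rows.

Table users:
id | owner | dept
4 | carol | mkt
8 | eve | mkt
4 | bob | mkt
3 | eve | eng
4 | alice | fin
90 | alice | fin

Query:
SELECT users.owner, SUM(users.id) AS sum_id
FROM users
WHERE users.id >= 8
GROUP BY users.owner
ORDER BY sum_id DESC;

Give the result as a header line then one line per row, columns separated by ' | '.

After WHERE (2 rows):
users.id | users.owner | users.dept
8 | eve | mkt
90 | alice | fin
After GROUP BY (2 rows):
users.owner | sum_id
eve | 8
alice | 90
After ORDER BY (2 rows):
users.owner | sum_id
alice | 90
eve | 8

== RESULT ==
users.owner | sum_id
alice | 90
eve | 8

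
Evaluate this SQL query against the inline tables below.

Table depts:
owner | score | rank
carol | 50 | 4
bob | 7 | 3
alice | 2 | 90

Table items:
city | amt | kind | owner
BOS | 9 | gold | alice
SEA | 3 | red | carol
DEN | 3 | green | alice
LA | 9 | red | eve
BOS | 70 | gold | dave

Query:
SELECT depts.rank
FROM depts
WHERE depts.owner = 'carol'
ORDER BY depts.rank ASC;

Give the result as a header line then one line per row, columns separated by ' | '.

After WHERE (1 rows):
depts.owner | depts.score | depts.rank
carol | 50 | 4
After SELECT (1 rows):
depts.rank
4
After ORDER BY (1 rows):
depts.rank
4

== RESULT ==
depts.rank
4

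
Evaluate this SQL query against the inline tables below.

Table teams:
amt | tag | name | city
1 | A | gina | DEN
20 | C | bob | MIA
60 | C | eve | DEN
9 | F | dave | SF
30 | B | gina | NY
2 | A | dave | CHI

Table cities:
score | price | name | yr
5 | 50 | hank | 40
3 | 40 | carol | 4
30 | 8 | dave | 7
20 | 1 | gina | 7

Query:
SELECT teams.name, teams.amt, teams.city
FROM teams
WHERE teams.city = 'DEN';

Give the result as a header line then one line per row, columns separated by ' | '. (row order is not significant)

After WHERE (2 rows):
teams.amt | teams.tag | teams.name | teams.city
1 | A | gina | DEN
60 | C | eve | DEN
After SELECT (2 rows):
teams.name | teams.amt | teams.city
gina | 1 | DEN
eve | 60 | DEN

== RESULT ==
teams.name | teams.amt | teams.city
gina | 1 | DEN
eve | 60 | DEN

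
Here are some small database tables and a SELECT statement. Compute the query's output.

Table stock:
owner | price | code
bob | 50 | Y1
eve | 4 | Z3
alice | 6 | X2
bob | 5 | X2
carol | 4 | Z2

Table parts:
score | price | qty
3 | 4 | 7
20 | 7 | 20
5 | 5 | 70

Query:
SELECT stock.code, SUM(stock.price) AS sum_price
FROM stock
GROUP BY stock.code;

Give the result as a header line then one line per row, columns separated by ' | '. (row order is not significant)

== RESULT ==
stock.code | sum_price
Y1 | 50
Z3 | 4
X2 | 11
Z2 | 4

Derivation:
After GROUP BY (4 rows):
stock.code | sum_price
Y1 | 50
Z3 | 4
X2 | 11
Z2 | 4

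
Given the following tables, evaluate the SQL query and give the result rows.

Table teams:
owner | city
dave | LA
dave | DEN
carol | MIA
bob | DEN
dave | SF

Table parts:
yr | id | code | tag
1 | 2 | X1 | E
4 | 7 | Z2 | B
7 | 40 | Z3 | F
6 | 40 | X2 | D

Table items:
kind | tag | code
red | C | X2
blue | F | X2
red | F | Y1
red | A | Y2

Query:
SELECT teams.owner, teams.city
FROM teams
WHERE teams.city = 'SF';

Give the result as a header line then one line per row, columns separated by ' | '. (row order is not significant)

After WHERE (1 rows):
teams.owner | teams.city
dave | SF
After SELECT (1 rows):
teams.owner | teams.city
dave | SF

== RESULT ==
teams.owner | teams.city
dave | SF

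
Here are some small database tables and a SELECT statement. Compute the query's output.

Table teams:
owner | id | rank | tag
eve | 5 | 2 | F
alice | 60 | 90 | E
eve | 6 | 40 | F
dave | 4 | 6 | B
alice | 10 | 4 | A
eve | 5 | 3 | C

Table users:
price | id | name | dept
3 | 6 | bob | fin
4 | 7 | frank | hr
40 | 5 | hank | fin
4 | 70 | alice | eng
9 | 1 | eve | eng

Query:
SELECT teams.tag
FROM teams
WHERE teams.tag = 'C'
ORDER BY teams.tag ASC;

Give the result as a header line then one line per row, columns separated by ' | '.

After WHERE (1 rows):
teams.owner | teams.id | teams.rank | teams.tag
eve | 5 | 3 | C
After SELECT (1 rows):
teams.tag
C
After ORDER BY (1 rows):
teams.tag
C

== RESULT ==
teams.tag
C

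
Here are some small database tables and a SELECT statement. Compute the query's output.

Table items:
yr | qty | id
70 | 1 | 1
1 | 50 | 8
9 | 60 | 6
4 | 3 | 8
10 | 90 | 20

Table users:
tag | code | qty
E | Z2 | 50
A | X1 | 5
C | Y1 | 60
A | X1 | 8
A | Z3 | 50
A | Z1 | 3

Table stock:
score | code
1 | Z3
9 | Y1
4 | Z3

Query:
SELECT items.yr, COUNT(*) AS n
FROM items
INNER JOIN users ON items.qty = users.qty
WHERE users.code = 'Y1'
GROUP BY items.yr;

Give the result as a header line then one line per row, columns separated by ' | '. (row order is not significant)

== RESULT ==
items.yr | n
9 | 1

Derivation:
After JOIN users (4 rows):
items.yr | items.qty | items.id | users.tag | users.code | users.qty
1 | 50 | 8 | E | Z2 | 50
1 | 50 | 8 | A | Z3 | 50
9 | 60 | 6 | C | Y1 | 60
4 | 3 | 8 | A | Z1 | 3
After WHERE (1 rows):
items.yr | items.qty | items.id | users.tag | users.code | users.qty
9 | 60 | 6 | C | Y1 | 60
After GROUP BY (1 rows):
items.yr | n
9 | 1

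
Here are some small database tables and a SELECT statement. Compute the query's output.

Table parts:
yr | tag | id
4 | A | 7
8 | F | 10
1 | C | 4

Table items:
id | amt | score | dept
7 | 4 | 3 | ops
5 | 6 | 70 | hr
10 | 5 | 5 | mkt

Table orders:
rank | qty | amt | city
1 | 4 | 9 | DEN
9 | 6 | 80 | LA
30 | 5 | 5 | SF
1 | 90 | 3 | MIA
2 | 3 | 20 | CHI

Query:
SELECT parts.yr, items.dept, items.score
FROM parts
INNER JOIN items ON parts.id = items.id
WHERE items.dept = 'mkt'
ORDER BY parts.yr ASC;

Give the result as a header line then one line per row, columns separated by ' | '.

After JOIN items (2 rows):
parts.yr | parts.tag | parts.id | items.id | items.amt | items.score | items.dept
4 | A | 7 | 7 | 4 | 3 | ops
8 | F | 10 | 10 | 5 | 5 | mkt
After WHERE (1 rows):
parts.yr | parts.tag | parts.id | items.id | items.amt | items.score | items.dept
8 | F | 10 | 10 | 5 | 5 | mkt
After SELECT (1 rows):
parts.yr | items.dept | items.score
8 | mkt | 5
After ORDER BY (1 rows):
parts.yr | items.dept | items.score
8 | mkt | 5

== RESULT ==
parts.yr | items.dept | items.score
8 | mkt | 5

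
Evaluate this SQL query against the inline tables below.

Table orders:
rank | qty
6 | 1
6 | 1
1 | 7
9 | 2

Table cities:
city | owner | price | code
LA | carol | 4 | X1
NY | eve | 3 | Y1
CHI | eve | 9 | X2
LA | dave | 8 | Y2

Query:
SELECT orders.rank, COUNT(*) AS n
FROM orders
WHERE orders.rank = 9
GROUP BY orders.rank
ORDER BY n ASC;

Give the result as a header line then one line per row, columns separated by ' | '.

== RESULT ==
orders.rank | n
9 | 1

Derivation:
After WHERE (1 rows):
orders.rank | orders.qty
9 | 2
After GROUP BY (1 rows):
orders.rank | n
9 | 1
After ORDER BY (1 rows):
orders.rank | n
9 | 1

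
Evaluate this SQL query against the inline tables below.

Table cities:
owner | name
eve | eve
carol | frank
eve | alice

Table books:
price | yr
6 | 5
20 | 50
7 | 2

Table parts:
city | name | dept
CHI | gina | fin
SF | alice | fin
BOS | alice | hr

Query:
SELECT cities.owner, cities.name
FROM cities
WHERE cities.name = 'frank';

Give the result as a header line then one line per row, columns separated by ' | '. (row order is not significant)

After WHERE (1 rows):
cities.owner | cities.name
carol | frank
After SELECT (1 rows):
cities.owner | cities.name
carol | frank

== RESULT ==
cities.owner | cities.name
carol | frank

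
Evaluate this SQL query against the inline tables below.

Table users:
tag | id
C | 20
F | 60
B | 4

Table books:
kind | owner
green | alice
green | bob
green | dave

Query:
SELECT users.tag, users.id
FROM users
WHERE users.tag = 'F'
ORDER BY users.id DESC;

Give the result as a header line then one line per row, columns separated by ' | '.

After WHERE (1 rows):
users.tag | users.id
F | 60
After SELECT (1 rows):
users.tag | users.id
F | 60
After ORDER BY (1 rows):
users.tag | users.id
F | 60

== RESULT ==
users.tag | users.id
F | 60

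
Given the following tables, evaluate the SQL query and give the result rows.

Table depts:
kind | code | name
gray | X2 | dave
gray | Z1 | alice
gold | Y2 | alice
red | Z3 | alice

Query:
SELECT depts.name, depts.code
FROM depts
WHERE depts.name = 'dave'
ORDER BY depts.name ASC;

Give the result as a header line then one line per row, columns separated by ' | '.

== RESULT ==
depts.name | depts.code
dave | X2

Derivation:
After WHERE (1 rows):
depts.kind | depts.code | depts.name
gray | X2 | dave
After SELECT (1 rows):
depts.name | depts.code
dave | X2
After ORDER BY (1 rows):
depts.name | depts.code
dave | X2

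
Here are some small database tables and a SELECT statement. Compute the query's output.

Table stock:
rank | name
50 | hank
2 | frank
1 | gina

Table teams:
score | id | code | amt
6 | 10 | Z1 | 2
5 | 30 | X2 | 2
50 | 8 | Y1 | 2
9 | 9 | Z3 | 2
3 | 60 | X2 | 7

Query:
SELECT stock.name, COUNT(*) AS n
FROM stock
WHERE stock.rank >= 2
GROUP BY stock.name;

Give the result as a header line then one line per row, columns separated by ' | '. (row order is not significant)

== RESULT ==
stock.name | n
hank | 1
frank | 1

Derivation:
After WHERE (2 rows):
stock.rank | stock.name
50 | hank
2 | frank
After GROUP BY (2 rows):
stock.name | n
hank | 1
frank | 1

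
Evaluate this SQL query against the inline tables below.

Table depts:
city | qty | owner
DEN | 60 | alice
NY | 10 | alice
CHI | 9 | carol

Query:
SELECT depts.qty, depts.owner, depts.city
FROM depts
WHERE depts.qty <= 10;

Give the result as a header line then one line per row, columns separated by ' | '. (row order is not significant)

After WHERE (2 rows):
depts.city | depts.qty | depts.owner
NY | 10 | alice
CHI | 9 | carol
After SELECT (2 rows):
depts.qty | depts.owner | depts.city
10 | alice | NY
9 | carol | CHI

== RESULT ==
depts.qty | depts.owner | depts.city
10 | alice | NY
9 | carol | CHI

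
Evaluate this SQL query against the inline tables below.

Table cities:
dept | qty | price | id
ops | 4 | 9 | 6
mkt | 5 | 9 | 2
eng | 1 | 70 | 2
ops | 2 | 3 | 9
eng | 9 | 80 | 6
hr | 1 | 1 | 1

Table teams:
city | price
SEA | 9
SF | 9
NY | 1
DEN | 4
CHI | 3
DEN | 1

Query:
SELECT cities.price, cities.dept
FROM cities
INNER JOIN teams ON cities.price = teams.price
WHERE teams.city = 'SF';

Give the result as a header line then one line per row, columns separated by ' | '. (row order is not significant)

After JOIN teams (7 rows):
cities.dept | cities.qty | cities.price | cities.id | teams.city | teams.price
ops | 4 | 9 | 6 | SEA | 9
ops | 4 | 9 | 6 | SF | 9
mkt | 5 | 9 | 2 | SEA | 9
mkt | 5 | 9 | 2 | SF | 9
ops | 2 | 3 | 9 | CHI | 3
hr | 1 | 1 | 1 | NY | 1
hr | 1 | 1 | 1 | DEN | 1
After WHERE (2 rows):
cities.dept | cities.qty | cities.price | cities.id | teams.city | teams.price
ops | 4 | 9 | 6 | SF | 9
mkt | 5 | 9 | 2 | SF | 9
After SELECT (2 rows):
cities.price | cities.dept
9 | ops
9 | mkt

== RESULT ==
cities.price | cities.dept
9 | ops
9 | mkt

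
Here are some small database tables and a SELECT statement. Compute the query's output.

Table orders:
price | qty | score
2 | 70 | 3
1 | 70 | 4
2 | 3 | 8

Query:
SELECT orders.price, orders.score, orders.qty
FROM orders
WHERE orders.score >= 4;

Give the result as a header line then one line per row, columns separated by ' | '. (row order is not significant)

After WHERE (2 rows):
orders.price | orders.qty | orders.score
1 | 70 | 4
2 | 3 | 8
After SELECT (2 rows):
orders.price | orders.score | orders.qty
1 | 4 | 70
2 | 8 | 3

== RESULT ==
orders.price | orders.score | orders.qty
1 | 4 | 70
2 | 8 | 3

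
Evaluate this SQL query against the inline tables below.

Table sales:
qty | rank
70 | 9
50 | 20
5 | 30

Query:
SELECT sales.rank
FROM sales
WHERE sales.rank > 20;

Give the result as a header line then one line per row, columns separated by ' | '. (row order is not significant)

== RESULT ==
sales.rank
30

Derivation:
After WHERE (1 rows):
sales.qty | sales.rank
5 | 30
After SELECT (1 rows):
sales.rank
30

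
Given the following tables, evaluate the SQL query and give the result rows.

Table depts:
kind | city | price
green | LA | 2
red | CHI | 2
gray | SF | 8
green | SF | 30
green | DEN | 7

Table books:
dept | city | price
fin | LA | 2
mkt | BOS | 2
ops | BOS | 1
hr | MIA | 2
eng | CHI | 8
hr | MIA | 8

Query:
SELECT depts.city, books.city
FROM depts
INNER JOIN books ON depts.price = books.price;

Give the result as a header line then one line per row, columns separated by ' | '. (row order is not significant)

== RESULT ==
depts.city | books.city
LA | LA
LA | BOS
LA | MIA
CHI | LA
CHI | BOS
CHI | MIA
SF | CHI
SF | MIA

Derivation:
After JOIN books (8 rows):
depts.kind | depts.city | depts.price | books.dept | books.city | books.price
green | LA | 2 | fin | LA | 2
green | LA | 2 | mkt | BOS | 2
green | LA | 2 | hr | MIA | 2
red | CHI | 2 | fin | LA | 2
red | CHI | 2 | mkt | BOS | 2
red | CHI | 2 | hr | MIA | 2
gray | SF | 8 | eng | CHI | 8
gray | SF | 8 | hr | MIA | 8
After SELECT (8 rows):
depts.city | books.city
LA | LA
LA | BOS
LA | MIA
CHI | LA
CHI | BOS
CHI | MIA
SF | CHI
SF | MIA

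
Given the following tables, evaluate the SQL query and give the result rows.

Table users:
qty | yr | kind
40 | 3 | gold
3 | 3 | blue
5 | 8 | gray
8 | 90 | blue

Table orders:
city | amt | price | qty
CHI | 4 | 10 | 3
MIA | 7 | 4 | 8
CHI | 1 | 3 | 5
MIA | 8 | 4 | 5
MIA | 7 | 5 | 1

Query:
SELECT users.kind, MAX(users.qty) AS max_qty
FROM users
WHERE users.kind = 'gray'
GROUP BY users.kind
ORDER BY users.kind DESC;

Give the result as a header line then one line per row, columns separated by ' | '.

After WHERE (1 rows):
users.qty | users.yr | users.kind
5 | 8 | gray
After GROUP BY (1 rows):
users.kind | max_qty
gray | 5
After ORDER BY (1 rows):
users.kind | max_qty
gray | 5

== RESULT ==
users.kind | max_qty
gray | 5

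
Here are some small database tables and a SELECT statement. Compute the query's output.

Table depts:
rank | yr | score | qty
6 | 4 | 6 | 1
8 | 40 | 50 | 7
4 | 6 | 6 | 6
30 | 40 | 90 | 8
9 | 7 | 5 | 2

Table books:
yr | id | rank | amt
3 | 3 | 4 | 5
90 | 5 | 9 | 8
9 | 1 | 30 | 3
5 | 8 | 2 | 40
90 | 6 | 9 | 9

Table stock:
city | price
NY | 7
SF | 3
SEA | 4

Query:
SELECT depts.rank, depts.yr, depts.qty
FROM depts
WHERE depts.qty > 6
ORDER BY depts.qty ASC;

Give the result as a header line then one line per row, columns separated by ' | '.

After WHERE (2 rows):
depts.rank | depts.yr | depts.score | depts.qty
8 | 40 | 50 | 7
30 | 40 | 90 | 8
After SELECT (2 rows):
depts.rank | depts.yr | depts.qty
8 | 40 | 7
30 | 40 | 8
After ORDER BY (2 rows):
depts.rank | depts.yr | depts.qty
8 | 40 | 7
30 | 40 | 8

== RESULT ==
depts.rank | depts.yr | depts.qty
8 | 40 | 7
30 | 40 | 8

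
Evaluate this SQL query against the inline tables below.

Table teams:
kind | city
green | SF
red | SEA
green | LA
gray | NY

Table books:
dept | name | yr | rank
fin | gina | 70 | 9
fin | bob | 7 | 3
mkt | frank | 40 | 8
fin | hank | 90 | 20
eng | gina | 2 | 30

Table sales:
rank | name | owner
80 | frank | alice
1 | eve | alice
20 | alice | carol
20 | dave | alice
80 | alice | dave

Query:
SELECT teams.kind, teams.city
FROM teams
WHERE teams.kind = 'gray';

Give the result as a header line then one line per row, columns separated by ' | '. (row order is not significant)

== RESULT ==
teams.kind | teams.city
gray | NY

Derivation:
After WHERE (1 rows):
teams.kind | teams.city
gray | NY
After SELECT (1 rows):
teams.kind | teams.city
gray | NY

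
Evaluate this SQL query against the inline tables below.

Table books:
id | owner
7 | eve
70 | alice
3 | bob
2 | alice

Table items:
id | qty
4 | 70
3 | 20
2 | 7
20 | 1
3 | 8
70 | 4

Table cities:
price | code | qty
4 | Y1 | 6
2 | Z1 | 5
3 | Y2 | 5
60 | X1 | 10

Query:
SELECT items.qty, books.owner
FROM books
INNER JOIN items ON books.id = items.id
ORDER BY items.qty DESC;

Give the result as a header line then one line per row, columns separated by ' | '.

After JOIN items (4 rows):
books.id | books.owner | items.id | items.qty
70 | alice | 70 | 4
3 | bob | 3 | 20
3 | bob | 3 | 8
2 | alice | 2 | 7
After SELECT (4 rows):
items.qty | books.owner
4 | alice
20 | bob
8 | bob
7 | alice
After ORDER BY (4 rows):
items.qty | books.owner
20 | bob
8 | bob
7 | alice
4 | alice

== RESULT ==
items.qty | books.owner
20 | bob
8 | bob
7 | alice
4 | alice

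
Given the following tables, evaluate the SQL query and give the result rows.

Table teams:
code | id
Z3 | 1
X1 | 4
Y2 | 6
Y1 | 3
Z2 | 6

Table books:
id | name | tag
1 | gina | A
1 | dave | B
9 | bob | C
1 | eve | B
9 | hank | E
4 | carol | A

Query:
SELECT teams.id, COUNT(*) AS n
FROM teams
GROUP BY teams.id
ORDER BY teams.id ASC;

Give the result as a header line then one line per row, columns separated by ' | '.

After GROUP BY (4 rows):
teams.id | n
1 | 1
4 | 1
6 | 2
3 | 1
After ORDER BY (4 rows):
teams.id | n
1 | 1
3 | 1
4 | 1
6 | 2

== RESULT ==
teams.id | n
1 | 1
3 | 1
4 | 1
6 | 2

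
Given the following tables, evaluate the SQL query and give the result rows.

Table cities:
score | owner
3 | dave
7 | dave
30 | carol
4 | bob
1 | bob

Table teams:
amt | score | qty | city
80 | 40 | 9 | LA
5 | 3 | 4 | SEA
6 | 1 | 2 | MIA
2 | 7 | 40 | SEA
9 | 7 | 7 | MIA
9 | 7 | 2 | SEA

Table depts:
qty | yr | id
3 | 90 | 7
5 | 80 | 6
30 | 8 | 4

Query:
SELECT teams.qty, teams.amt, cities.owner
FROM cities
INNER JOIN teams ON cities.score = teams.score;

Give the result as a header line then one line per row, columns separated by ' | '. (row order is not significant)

After JOIN teams (5 rows):
cities.score | cities.owner | teams.amt | teams.score | teams.qty | teams.city
3 | dave | 5 | 3 | 4 | SEA
7 | dave | 2 | 7 | 40 | SEA
7 | dave | 9 | 7 | 7 | MIA
7 | dave | 9 | 7 | 2 | SEA
1 | bob | 6 | 1 | 2 | MIA
After SELECT (5 rows):
teams.qty | teams.amt | cities.owner
4 | 5 | dave
40 | 2 | dave
7 | 9 | dave
2 | 9 | dave
2 | 6 | bob

== RESULT ==
teams.qty | teams.amt | cities.owner
4 | 5 | dave
40 | 2 | dave
7 | 9 | dave
2 | 9 | dave
2 | 6 | bob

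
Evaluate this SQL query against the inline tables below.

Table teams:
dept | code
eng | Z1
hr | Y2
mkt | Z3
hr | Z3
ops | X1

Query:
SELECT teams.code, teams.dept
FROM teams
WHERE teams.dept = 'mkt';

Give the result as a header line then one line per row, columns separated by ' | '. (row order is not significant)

== RESULT ==
teams.code | teams.dept
Z3 | mkt

Derivation:
After WHERE (1 rows):
teams.dept | teams.code
mkt | Z3
After SELECT (1 rows):
teams.code | teams.dept
Z3 | mkt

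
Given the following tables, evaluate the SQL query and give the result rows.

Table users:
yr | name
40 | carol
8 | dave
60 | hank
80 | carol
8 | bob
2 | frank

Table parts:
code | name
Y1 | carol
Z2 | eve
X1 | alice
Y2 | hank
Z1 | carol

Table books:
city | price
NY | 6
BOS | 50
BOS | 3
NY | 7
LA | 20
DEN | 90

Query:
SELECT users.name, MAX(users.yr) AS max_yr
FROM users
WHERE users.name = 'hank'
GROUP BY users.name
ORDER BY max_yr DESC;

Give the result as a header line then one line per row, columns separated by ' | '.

After WHERE (1 rows):
users.yr | users.name
60 | hank
After GROUP BY (1 rows):
users.name | max_yr
hank | 60
After ORDER BY (1 rows):
users.name | max_yr
hank | 60

== RESULT ==
users.name | max_yr
hank | 60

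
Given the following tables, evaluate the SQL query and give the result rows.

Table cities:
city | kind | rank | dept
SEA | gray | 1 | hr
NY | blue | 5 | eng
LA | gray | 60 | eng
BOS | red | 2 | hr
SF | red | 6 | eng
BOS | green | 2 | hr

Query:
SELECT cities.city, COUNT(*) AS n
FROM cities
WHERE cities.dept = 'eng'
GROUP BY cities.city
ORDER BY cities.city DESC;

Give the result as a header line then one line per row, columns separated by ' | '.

After WHERE (3 rows):
cities.city | cities.kind | cities.rank | cities.dept
NY | blue | 5 | eng
LA | gray | 60 | eng
SF | red | 6 | eng
After GROUP BY (3 rows):
cities.city | n
NY | 1
LA | 1
SF | 1
After ORDER BY (3 rows):
cities.city | n
SF | 1
NY | 1
LA | 1

== RESULT ==
cities.city | n
SF | 1
NY | 1
LA | 1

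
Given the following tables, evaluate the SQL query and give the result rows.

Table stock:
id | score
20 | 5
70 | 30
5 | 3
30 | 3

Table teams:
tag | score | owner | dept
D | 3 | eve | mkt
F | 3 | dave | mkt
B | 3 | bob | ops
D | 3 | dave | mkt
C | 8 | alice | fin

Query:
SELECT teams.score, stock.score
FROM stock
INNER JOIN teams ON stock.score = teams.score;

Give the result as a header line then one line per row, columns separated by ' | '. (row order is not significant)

== RESULT ==
teams.score | stock.score
3 | 3
3 | 3
3 | 3
3 | 3
3 | 3
3 | 3
3 | 3
3 | 3

Derivation:
After JOIN teams (8 rows):
stock.id | stock.score | teams.tag | teams.score | teams.owner | teams.dept
5 | 3 | D | 3 | eve | mkt
5 | 3 | F | 3 | dave | mkt
5 | 3 | B | 3 | bob | ops
5 | 3 | D | 3 | dave | mkt
30 | 3 | D | 3 | eve | mkt
30 | 3 | F | 3 | dave | mkt
30 | 3 | B | 3 | bob | ops
30 | 3 | D | 3 | dave | mkt
After SELECT (8 rows):
teams.score | stock.score
3 | 3
3 | 3
3 | 3
3 | 3
3 | 3
3 | 3
3 | 3
3 | 3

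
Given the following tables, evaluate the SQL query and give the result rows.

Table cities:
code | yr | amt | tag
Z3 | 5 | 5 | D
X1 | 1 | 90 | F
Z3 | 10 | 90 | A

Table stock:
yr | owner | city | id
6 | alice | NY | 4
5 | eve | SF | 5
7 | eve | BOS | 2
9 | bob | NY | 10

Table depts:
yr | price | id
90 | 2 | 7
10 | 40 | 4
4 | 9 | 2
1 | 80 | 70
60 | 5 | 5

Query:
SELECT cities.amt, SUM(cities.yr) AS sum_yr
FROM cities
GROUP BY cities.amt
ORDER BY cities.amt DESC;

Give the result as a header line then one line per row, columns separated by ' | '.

== RESULT ==
cities.amt | sum_yr
90 | 11
5 | 5

Derivation:
After GROUP BY (2 rows):
cities.amt | sum_yr
5 | 5
90 | 11
After ORDER BY (2 rows):
cities.amt | sum_yr
90 | 11
5 | 5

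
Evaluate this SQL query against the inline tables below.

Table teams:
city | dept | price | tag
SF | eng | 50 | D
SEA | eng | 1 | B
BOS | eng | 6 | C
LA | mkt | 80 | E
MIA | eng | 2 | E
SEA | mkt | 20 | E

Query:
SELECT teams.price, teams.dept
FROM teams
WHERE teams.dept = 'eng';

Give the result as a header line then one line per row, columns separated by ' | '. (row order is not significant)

After WHERE (4 rows):
teams.city | teams.dept | teams.price | teams.tag
SF | eng | 50 | D
SEA | eng | 1 | B
BOS | eng | 6 | C
MIA | eng | 2 | E
After SELECT (4 rows):
teams.price | teams.dept
50 | eng
1 | eng
6 | eng
2 | eng

== RESULT ==
teams.price | teams.dept
50 | eng
1 | eng
6 | eng
2 | eng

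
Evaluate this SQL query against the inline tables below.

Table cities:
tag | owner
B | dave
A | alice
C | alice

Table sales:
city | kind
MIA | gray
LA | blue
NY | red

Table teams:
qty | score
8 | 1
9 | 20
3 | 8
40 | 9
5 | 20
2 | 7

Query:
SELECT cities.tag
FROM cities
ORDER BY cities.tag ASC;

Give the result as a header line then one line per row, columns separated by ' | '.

== RESULT ==
cities.tag
A
B
C

Derivation:
After SELECT (3 rows):
cities.tag
B
A
C
After ORDER BY (3 rows):
cities.tag
A
B
C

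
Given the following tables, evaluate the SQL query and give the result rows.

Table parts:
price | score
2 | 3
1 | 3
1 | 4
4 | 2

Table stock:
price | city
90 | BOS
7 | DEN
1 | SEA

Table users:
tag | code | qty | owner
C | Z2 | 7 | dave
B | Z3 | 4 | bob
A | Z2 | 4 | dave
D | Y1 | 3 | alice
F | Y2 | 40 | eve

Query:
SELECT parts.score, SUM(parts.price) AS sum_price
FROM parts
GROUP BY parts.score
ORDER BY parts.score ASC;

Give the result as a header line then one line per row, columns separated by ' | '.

After GROUP BY (3 rows):
parts.score | sum_price
3 | 3
4 | 1
2 | 4
After ORDER BY (3 rows):
parts.score | sum_price
2 | 4
3 | 3
4 | 1

== RESULT ==
parts.score | sum_price
2 | 4
3 | 3
4 | 1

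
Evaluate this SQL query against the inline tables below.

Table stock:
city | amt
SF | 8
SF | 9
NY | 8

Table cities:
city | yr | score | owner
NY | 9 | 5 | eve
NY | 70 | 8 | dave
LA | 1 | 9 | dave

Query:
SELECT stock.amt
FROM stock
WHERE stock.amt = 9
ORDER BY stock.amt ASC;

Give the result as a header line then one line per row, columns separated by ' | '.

After WHERE (1 rows):
stock.city | stock.amt
SF | 9
After SELECT (1 rows):
stock.amt
9
After ORDER BY (1 rows):
stock.amt
9

== RESULT ==
stock.amt
9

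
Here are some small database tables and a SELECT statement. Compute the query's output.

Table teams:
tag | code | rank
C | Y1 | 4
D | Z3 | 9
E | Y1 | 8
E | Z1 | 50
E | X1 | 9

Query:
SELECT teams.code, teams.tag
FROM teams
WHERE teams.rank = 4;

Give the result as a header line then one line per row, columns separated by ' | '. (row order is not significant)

== RESULT ==
teams.code | teams.tag
Y1 | C

Derivation:
After WHERE (1 rows):
teams.tag | teams.code | teams.rank
C | Y1 | 4
After SELECT (1 rows):
teams.code | teams.tag
Y1 | C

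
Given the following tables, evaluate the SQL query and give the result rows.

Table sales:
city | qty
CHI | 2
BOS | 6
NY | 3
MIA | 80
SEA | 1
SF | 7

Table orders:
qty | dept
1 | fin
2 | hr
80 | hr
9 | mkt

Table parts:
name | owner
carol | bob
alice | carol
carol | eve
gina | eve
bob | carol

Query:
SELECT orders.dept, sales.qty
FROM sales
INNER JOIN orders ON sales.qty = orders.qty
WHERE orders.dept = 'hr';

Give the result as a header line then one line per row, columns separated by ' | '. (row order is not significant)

After JOIN orders (3 rows):
sales.city | sales.qty | orders.qty | orders.dept
CHI | 2 | 2 | hr
MIA | 80 | 80 | hr
SEA | 1 | 1 | fin
After WHERE (2 rows):
sales.city | sales.qty | orders.qty | orders.dept
CHI | 2 | 2 | hr
MIA | 80 | 80 | hr
After SELECT (2 rows):
orders.dept | sales.qty
hr | 2
hr | 80

== RESULT ==
orders.dept | sales.qty
hr | 2
hr | 80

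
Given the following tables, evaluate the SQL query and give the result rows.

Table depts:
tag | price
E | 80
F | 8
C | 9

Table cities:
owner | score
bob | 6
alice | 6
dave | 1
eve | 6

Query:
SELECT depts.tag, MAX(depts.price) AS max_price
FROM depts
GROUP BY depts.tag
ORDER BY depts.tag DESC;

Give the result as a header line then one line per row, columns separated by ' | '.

== RESULT ==
depts.tag | max_price
F | 8
E | 80
C | 9

Derivation:
After GROUP BY (3 rows):
depts.tag | max_price
E | 80
F | 8
C | 9
After ORDER BY (3 rows):
depts.tag | max_price
F | 8
E | 80
C | 9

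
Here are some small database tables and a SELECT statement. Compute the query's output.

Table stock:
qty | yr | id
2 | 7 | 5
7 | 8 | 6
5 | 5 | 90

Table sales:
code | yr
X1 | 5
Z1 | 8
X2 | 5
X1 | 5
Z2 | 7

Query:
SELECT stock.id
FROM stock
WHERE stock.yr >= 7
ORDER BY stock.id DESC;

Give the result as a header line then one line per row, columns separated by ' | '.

== RESULT ==
stock.id
6
5

Derivation:
After WHERE (2 rows):
stock.qty | stock.yr | stock.id
2 | 7 | 5
7 | 8 | 6
After SELECT (2 rows):
stock.id
5
6
After ORDER BY (2 rows):
stock.id
6
5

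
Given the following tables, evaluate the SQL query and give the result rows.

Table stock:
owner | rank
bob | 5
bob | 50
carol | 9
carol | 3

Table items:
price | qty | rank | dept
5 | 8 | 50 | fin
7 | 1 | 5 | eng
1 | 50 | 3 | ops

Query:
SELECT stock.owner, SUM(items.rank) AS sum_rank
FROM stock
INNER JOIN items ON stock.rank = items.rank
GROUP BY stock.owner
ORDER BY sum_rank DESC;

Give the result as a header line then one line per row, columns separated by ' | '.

== RESULT ==
stock.owner | sum_rank
bob | 55
carol | 3

Derivation:
After JOIN items (3 rows):
stock.owner | stock.rank | items.price | items.qty | items.rank | items.dept
bob | 5 | 7 | 1 | 5 | eng
bob | 50 | 5 | 8 | 50 | fin
carol | 3 | 1 | 50 | 3 | ops
After GROUP BY (2 rows):
stock.owner | sum_rank
bob | 55
carol | 3
After ORDER BY (2 rows):
stock.owner | sum_rank
bob | 55
carol | 3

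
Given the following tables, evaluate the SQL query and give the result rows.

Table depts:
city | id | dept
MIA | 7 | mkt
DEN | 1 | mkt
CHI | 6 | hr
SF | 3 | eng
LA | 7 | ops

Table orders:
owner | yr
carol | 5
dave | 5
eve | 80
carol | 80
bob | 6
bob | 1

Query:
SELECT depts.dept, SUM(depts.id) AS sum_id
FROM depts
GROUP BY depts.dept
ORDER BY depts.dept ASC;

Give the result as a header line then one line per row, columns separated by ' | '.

After GROUP BY (4 rows):
depts.dept | sum_id
mkt | 8
hr | 6
eng | 3
ops | 7
After ORDER BY (4 rows):
depts.dept | sum_id
eng | 3
hr | 6
mkt | 8
ops | 7

== RESULT ==
depts.dept | sum_id
eng | 3
hr | 6
mkt | 8
ops | 7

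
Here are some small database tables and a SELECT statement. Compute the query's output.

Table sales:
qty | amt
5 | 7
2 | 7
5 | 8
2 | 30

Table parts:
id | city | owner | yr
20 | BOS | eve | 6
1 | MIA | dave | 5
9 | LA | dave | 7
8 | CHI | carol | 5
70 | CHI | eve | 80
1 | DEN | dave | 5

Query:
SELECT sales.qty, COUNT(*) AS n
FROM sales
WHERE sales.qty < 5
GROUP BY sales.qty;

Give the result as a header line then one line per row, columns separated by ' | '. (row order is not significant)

After WHERE (2 rows):
sales.qty | sales.amt
2 | 7
2 | 30
After GROUP BY (1 rows):
sales.qty | n
2 | 2

== RESULT ==
sales.qty | n
2 | 2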